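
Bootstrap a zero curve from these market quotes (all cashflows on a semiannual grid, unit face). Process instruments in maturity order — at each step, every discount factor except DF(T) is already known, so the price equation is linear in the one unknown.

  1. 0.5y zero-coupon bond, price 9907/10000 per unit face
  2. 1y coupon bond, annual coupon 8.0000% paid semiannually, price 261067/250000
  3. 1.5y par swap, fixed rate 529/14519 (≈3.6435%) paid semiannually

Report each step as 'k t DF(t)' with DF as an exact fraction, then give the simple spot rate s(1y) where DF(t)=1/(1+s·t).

1 1/2 9907/10000
2 1 483/500
3 3/2 9471/10000
s(1y) = (1/(483/500) − 1)/(1) = 17/483 ≈ 3.5197%

step 1 [0.5y] zero: DF = P = 9907/10000 ≈ 0.990700
step 2 [1y] bond c/2=1/25: DF=(261067/250000 − 1/25·(0.990700))/(1+1/25) = 483/500 ≈ 0.966000
step 3 [1.5y] swap r/2=529/29038: DF=(1 − 529/29038·(0.990700+0.966000))/(1+529/29038) = 9471/10000 ≈ 0.947100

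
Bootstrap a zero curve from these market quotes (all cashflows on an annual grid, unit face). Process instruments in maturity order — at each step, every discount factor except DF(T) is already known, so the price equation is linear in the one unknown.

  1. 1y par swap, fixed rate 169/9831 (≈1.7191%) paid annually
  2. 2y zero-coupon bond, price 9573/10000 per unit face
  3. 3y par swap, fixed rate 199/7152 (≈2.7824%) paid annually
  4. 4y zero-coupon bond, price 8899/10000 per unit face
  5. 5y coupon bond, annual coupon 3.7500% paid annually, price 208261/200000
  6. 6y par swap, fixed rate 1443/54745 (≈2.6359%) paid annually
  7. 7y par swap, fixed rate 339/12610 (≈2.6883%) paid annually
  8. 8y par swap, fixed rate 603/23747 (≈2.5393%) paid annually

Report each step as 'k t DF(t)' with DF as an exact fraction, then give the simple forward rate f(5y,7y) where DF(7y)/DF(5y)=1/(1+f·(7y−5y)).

step 1 [1y] swap r/1=169/9831: DF=(1 − 169/9831·(0))/(1+169/9831) = 9831/10000 ≈ 0.983100
step 2 [2y] zero: DF = P = 9573/10000 ≈ 0.957300
step 3 [3y] swap r/1=199/7152: DF=(1 − 199/7152·(0.983100+0.957300))/(1+199/7152) = 2301/2500 ≈ 0.920400
step 4 [4y] zero: DF = P = 8899/10000 ≈ 0.889900
step 5 [5y] bond c/1=3/80: DF=(208261/200000 − 3/80·(0.983100+0.957300+0.920400+0.889900))/(1+3/80) = 8681/10000 ≈ 0.868100
step 6 [6y] swap r/1=1443/54745: DF=(1 − 1443/54745·(0.983100+0.957300+0.920400+0.889900+0.868100))/(1+1443/54745) = 8557/10000 ≈ 0.855700
step 7 [7y] swap r/1=339/12610: DF=(1 − 339/12610·(0.983100+0.957300+0.920400+0.889900+0.868100+0.855700))/(1+339/12610) = 1661/2000 ≈ 0.830500
step 8 [8y] swap r/1=603/23747: DF=(1 − 603/23747·(0.983100+0.957300+0.920400+0.889900+0.868100+0.855700+0.830500))/(1+603/23747) = 8191/10000 ≈ 0.819100

1 1 9831/10000
2 2 9573/10000
3 3 2301/2500
4 4 8899/10000
5 5 8681/10000
6 6 8557/10000
7 7 1661/2000
8 8 8191/10000
f(5y,7y) = ((8681/10000)/(1661/2000) − 1)/(2) = 188/8305 ≈ 2.2637%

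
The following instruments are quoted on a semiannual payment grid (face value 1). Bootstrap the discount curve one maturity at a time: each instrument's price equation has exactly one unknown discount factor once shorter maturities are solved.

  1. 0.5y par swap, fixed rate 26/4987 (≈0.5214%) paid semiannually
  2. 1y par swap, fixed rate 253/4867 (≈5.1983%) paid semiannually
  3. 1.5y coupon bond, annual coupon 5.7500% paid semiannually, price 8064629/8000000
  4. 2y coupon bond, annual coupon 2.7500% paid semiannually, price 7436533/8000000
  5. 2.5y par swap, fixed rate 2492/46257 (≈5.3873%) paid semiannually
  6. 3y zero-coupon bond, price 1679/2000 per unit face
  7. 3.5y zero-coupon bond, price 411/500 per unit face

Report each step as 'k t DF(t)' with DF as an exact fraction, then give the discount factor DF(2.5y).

1 1/2 4987/5000
2 1 4747/5000
3 3/2 1851/2000
4 2 439/500
5 5/2 4377/5000
6 3 1679/2000
7 7/2 411/500
DF(2.5y) = 4377/5000 ≈ 0.875400

step 1 [0.5y] swap r/2=13/4987: DF=(1 − 13/4987·(0))/(1+13/4987) = 4987/5000 ≈ 0.997400
step 2 [1y] swap r/2=253/9734: DF=(1 − 253/9734·(0.997400))/(1+253/9734) = 4747/5000 ≈ 0.949400
step 3 [1.5y] bond c/2=23/800: DF=(8064629/8000000 − 23/800·(0.997400+0.949400))/(1+23/800) = 1851/2000 ≈ 0.925500
step 4 [2y] bond c/2=11/800: DF=(7436533/8000000 − 11/800·(0.997400+0.949400+0.925500))/(1+11/800) = 439/500 ≈ 0.878000
step 5 [2.5y] swap r/2=1246/46257: DF=(1 − 1246/46257·(0.997400+0.949400+0.925500+0.878000))/(1+1246/46257) = 4377/5000 ≈ 0.875400
step 6 [3y] zero: DF = P = 1679/2000 ≈ 0.839500
step 7 [3.5y] zero: DF = P = 411/500 ≈ 0.822000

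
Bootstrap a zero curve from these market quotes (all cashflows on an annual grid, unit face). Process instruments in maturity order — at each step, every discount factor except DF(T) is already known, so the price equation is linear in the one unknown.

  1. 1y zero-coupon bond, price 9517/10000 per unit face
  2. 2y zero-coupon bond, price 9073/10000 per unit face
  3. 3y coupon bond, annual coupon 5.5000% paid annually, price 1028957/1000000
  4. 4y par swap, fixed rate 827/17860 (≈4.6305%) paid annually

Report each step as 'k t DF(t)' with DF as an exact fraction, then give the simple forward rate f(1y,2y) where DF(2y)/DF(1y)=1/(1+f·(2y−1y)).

step 1 [1y] zero: DF = P = 9517/10000 ≈ 0.951700
step 2 [2y] zero: DF = P = 9073/10000 ≈ 0.907300
step 3 [3y] bond c/1=11/200: DF=(1028957/1000000 − 11/200·(0.951700+0.907300))/(1+11/200) = 549/625 ≈ 0.878400
step 4 [4y] swap r/1=827/17860: DF=(1 − 827/17860·(0.951700+0.907300+0.878400))/(1+827/17860) = 4173/5000 ≈ 0.834600

1 1 9517/10000
2 2 9073/10000
3 3 549/625
4 4 4173/5000
f(1y,2y) = ((9517/10000)/(9073/10000) − 1)/(1) = 444/9073 ≈ 4.8936%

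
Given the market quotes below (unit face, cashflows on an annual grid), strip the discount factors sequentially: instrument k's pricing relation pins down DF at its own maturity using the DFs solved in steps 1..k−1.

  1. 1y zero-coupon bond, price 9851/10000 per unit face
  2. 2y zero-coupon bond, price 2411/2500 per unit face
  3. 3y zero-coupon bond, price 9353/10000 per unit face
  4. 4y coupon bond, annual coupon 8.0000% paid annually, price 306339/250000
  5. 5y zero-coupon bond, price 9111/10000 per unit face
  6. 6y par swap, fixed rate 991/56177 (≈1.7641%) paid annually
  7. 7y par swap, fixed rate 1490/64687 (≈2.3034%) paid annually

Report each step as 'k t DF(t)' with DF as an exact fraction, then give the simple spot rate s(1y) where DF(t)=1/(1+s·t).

1 1 9851/10000
2 2 2411/2500
3 3 9353/10000
4 4 9209/10000
5 5 9111/10000
6 6 9009/10000
7 7 851/1000
s(1y) = (1/(9851/10000) − 1)/(1) = 149/9851 ≈ 1.5125%

step 1 [1y] zero: DF = P = 9851/10000 ≈ 0.985100
step 2 [2y] zero: DF = P = 2411/2500 ≈ 0.964400
step 3 [3y] zero: DF = P = 9353/10000 ≈ 0.935300
step 4 [4y] bond c/1=2/25: DF=(306339/250000 − 2/25·(0.985100+0.964400+0.935300))/(1+2/25) = 9209/10000 ≈ 0.920900
step 5 [5y] zero: DF = P = 9111/10000 ≈ 0.911100
step 6 [6y] swap r/1=991/56177: DF=(1 − 991/56177·(0.985100+0.964400+0.935300+0.920900+0.911100))/(1+991/56177) = 9009/10000 ≈ 0.900900
step 7 [7y] swap r/1=1490/64687: DF=(1 − 1490/64687·(0.985100+0.964400+0.935300+0.920900+0.911100+0.900900))/(1+1490/64687) = 851/1000 ≈ 0.851000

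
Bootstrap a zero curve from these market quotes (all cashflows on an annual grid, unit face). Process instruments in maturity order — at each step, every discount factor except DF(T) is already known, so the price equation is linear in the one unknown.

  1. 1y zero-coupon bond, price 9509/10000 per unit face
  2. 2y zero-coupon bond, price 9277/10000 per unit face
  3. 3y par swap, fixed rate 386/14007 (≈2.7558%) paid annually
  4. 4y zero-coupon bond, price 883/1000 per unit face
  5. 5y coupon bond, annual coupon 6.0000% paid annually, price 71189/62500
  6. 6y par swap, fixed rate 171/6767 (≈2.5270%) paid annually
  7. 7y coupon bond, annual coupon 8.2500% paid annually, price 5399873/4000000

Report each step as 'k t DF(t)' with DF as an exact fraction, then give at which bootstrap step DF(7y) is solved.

1 1 9509/10000
2 2 9277/10000
3 3 2307/2500
4 4 883/1000
5 5 433/500
6 6 1079/1250
7 7 1669/2000
DF(7y) is solved at step 7

step 1 [1y] zero: DF = P = 9509/10000 ≈ 0.950900
step 2 [2y] zero: DF = P = 9277/10000 ≈ 0.927700
step 3 [3y] swap r/1=386/14007: DF=(1 − 386/14007·(0.950900+0.927700))/(1+386/14007) = 2307/2500 ≈ 0.922800
step 4 [4y] zero: DF = P = 883/1000 ≈ 0.883000
step 5 [5y] bond c/1=3/50: DF=(71189/62500 − 3/50·(0.950900+0.927700+0.922800+0.883000))/(1+3/50) = 433/500 ≈ 0.866000
step 6 [6y] swap r/1=171/6767: DF=(1 − 171/6767·(0.950900+0.927700+0.922800+0.883000+0.866000))/(1+171/6767) = 1079/1250 ≈ 0.863200
step 7 [7y] bond c/1=33/400: DF=(5399873/4000000 − 33/400·(0.950900+0.927700+0.922800+0.883000+0.866000+0.863200))/(1+33/400) = 1669/2000 ≈ 0.834500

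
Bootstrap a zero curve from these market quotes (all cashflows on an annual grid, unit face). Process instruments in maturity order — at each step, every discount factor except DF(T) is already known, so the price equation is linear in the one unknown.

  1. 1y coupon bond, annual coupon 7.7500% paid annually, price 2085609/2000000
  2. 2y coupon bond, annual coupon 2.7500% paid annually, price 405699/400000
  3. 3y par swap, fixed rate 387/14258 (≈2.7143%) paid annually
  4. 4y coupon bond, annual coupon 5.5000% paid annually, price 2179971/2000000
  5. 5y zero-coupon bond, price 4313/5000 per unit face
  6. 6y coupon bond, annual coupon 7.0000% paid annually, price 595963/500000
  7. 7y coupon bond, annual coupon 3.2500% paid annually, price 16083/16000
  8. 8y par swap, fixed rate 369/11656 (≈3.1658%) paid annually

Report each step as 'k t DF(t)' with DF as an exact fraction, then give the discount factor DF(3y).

step 1 [1y] bond c/1=31/400: DF=(2085609/2000000 − 31/400·(0))/(1+31/400) = 4839/5000 ≈ 0.967800
step 2 [2y] bond c/1=11/400: DF=(405699/400000 − 11/400·(0.967800))/(1+11/400) = 2403/2500 ≈ 0.961200
step 3 [3y] swap r/1=387/14258: DF=(1 − 387/14258·(0.967800+0.961200))/(1+387/14258) = 4613/5000 ≈ 0.922600
step 4 [4y] bond c/1=11/200: DF=(2179971/2000000 − 11/200·(0.967800+0.961200+0.922600))/(1+11/200) = 1769/2000 ≈ 0.884500
step 5 [5y] zero: DF = P = 4313/5000 ≈ 0.862600
step 6 [6y] bond c/1=7/100: DF=(595963/500000 − 7/100·(0.967800+0.961200+0.922600+0.884500+0.862600))/(1+7/100) = 8131/10000 ≈ 0.813100
step 7 [7y] bond c/1=13/400: DF=(16083/16000 − 13/400·(0.967800+0.961200+0.922600+0.884500+0.862600+0.813100))/(1+13/400) = 502/625 ≈ 0.803200
step 8 [8y] swap r/1=369/11656: DF=(1 − 369/11656·(0.967800+0.961200+0.922600+0.884500+0.862600+0.813100+0.803200))/(1+369/11656) = 3893/5000 ≈ 0.778600

1 1 4839/5000
2 2 2403/2500
3 3 4613/5000
4 4 1769/2000
5 5 4313/5000
6 6 8131/10000
7 7 502/625
8 8 3893/5000
DF(3y) = 4613/5000 ≈ 0.922600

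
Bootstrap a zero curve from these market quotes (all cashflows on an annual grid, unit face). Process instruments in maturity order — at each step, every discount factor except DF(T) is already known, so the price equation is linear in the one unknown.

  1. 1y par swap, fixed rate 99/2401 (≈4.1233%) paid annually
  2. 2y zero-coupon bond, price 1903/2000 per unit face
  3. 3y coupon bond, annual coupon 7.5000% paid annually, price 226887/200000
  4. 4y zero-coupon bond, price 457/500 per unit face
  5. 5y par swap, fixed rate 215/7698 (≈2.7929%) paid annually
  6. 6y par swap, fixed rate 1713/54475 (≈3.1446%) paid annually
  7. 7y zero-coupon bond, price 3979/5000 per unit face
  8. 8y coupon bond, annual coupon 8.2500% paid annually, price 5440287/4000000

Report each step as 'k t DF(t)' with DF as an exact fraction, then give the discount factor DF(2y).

step 1 [1y] swap r/1=99/2401: DF=(1 − 99/2401·(0))/(1+99/2401) = 2401/2500 ≈ 0.960400
step 2 [2y] zero: DF = P = 1903/2000 ≈ 0.951500
step 3 [3y] bond c/1=3/40: DF=(226887/200000 − 3/40·(0.960400+0.951500))/(1+3/40) = 9219/10000 ≈ 0.921900
step 4 [4y] zero: DF = P = 457/500 ≈ 0.914000
step 5 [5y] swap r/1=215/7698: DF=(1 − 215/7698·(0.960400+0.951500+0.921900+0.914000))/(1+215/7698) = 871/1000 ≈ 0.871000
step 6 [6y] swap r/1=1713/54475: DF=(1 − 1713/54475·(0.960400+0.951500+0.921900+0.914000+0.871000))/(1+1713/54475) = 8287/10000 ≈ 0.828700
step 7 [7y] zero: DF = P = 3979/5000 ≈ 0.795800
step 8 [8y] bond c/1=33/400: DF=(5440287/4000000 − 33/400·(0.960400+0.951500+0.921900+0.914000+0.871000+0.828700+0.795800))/(1+33/400) = 3903/5000 ≈ 0.780600

1 1 2401/2500
2 2 1903/2000
3 3 9219/10000
4 4 457/500
5 5 871/1000
6 6 8287/10000
7 7 3979/5000
8 8 3903/5000
DF(2y) = 1903/2000 ≈ 0.951500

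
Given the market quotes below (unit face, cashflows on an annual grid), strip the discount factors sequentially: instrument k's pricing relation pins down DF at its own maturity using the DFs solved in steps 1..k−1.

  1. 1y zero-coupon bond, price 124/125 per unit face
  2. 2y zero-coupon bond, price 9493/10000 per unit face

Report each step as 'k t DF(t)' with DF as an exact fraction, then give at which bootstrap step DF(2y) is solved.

1 1 124/125
2 2 9493/10000
DF(2y) is solved at step 2

step 1 [1y] zero: DF = P = 124/125 ≈ 0.992000
step 2 [2y] zero: DF = P = 9493/10000 ≈ 0.949300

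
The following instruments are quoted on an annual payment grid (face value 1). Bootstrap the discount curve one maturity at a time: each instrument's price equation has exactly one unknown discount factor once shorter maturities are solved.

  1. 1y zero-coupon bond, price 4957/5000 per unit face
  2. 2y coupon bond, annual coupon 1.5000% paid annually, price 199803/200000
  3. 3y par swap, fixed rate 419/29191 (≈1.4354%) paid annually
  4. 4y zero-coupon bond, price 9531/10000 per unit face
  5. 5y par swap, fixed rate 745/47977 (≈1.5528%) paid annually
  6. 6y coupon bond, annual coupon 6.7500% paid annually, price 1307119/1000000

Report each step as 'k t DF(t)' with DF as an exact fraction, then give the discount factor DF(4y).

1 1 4957/5000
2 2 606/625
3 3 9581/10000
4 4 9531/10000
5 5 1851/2000
6 6 9211/10000
DF(4y) = 9531/10000 ≈ 0.953100

step 1 [1y] zero: DF = P = 4957/5000 ≈ 0.991400
step 2 [2y] bond c/1=3/200: DF=(199803/200000 − 3/200·(0.991400))/(1+3/200) = 606/625 ≈ 0.969600
step 3 [3y] swap r/1=419/29191: DF=(1 − 419/29191·(0.991400+0.969600))/(1+419/29191) = 9581/10000 ≈ 0.958100
step 4 [4y] zero: DF = P = 9531/10000 ≈ 0.953100
step 5 [5y] swap r/1=745/47977: DF=(1 − 745/47977·(0.991400+0.969600+0.958100+0.953100))/(1+745/47977) = 1851/2000 ≈ 0.925500
step 6 [6y] bond c/1=27/400: DF=(1307119/1000000 − 27/400·(0.991400+0.969600+0.958100+0.953100+0.925500))/(1+27/400) = 9211/10000 ≈ 0.921100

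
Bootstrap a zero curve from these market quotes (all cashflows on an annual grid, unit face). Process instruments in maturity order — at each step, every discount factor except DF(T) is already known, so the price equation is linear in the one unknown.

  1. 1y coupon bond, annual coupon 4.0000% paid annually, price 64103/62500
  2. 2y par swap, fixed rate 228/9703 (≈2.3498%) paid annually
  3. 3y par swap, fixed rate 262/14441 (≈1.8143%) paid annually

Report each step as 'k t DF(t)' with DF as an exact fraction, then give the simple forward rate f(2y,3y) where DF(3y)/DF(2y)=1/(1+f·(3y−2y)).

1 1 4931/5000
2 2 1193/1250
3 3 2369/2500
f(2y,3y) = ((1193/1250)/(2369/2500) − 1)/(1) = 17/2369 ≈ 0.7176%

step 1 [1y] bond c/1=1/25: DF=(64103/62500 − 1/25·(0))/(1+1/25) = 4931/5000 ≈ 0.986200
step 2 [2y] swap r/1=228/9703: DF=(1 − 228/9703·(0.986200))/(1+228/9703) = 1193/1250 ≈ 0.954400
step 3 [3y] swap r/1=262/14441: DF=(1 − 262/14441·(0.986200+0.954400))/(1+262/14441) = 2369/2500 ≈ 0.947600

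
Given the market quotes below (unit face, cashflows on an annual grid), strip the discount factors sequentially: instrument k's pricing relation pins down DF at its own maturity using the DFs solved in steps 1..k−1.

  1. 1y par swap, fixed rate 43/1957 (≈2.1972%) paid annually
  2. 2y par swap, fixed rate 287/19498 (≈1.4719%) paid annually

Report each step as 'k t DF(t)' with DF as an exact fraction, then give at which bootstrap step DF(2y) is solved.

1 1 1957/2000
2 2 9713/10000
DF(2y) is solved at step 2

step 1 [1y] swap r/1=43/1957: DF=(1 − 43/1957·(0))/(1+43/1957) = 1957/2000 ≈ 0.978500
step 2 [2y] swap r/1=287/19498: DF=(1 − 287/19498·(0.978500))/(1+287/19498) = 9713/10000 ≈ 0.971300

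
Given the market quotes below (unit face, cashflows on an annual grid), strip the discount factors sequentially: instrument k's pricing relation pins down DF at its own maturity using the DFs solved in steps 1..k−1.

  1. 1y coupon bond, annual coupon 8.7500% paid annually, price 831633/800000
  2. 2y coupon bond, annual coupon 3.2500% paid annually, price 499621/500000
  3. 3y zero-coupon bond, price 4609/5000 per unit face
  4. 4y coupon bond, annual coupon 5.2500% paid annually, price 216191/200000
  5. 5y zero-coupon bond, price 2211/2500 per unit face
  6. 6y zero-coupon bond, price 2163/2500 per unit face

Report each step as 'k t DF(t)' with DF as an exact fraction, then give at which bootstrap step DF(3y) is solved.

step 1 [1y] bond c/1=7/80: DF=(831633/800000 − 7/80·(0))/(1+7/80) = 9559/10000 ≈ 0.955900
step 2 [2y] bond c/1=13/400: DF=(499621/500000 − 13/400·(0.955900))/(1+13/400) = 9377/10000 ≈ 0.937700
step 3 [3y] zero: DF = P = 4609/5000 ≈ 0.921800
step 4 [4y] bond c/1=21/400: DF=(216191/200000 − 21/400·(0.955900+0.937700+0.921800))/(1+21/400) = 4433/5000 ≈ 0.886600
step 5 [5y] zero: DF = P = 2211/2500 ≈ 0.884400
step 6 [6y] zero: DF = P = 2163/2500 ≈ 0.865200

1 1 9559/10000
2 2 9377/10000
3 3 4609/5000
4 4 4433/5000
5 5 2211/2500
6 6 2163/2500
DF(3y) is solved at step 3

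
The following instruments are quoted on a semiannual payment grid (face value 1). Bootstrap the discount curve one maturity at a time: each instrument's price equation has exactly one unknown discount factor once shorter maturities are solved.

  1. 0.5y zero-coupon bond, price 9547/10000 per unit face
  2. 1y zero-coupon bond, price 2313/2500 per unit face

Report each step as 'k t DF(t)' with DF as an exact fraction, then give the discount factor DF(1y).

1 1/2 9547/10000
2 1 2313/2500
DF(1y) = 2313/2500 ≈ 0.925200

step 1 [0.5y] zero: DF = P = 9547/10000 ≈ 0.954700
step 2 [1y] zero: DF = P = 2313/2500 ≈ 0.925200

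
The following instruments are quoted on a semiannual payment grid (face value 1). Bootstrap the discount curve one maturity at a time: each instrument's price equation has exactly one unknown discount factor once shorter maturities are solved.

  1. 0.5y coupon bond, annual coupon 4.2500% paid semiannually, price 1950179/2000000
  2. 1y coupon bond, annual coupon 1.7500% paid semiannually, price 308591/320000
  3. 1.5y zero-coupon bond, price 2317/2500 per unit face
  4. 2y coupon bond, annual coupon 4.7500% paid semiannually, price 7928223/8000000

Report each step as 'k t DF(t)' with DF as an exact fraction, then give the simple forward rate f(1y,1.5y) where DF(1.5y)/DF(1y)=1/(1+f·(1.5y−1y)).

step 1 [0.5y] bond c/2=17/800: DF=(1950179/2000000 − 17/800·(0))/(1+17/800) = 2387/2500 ≈ 0.954800
step 2 [1y] bond c/2=7/800: DF=(308591/320000 − 7/800·(0.954800))/(1+7/800) = 9477/10000 ≈ 0.947700
step 3 [1.5y] zero: DF = P = 2317/2500 ≈ 0.926800
step 4 [2y] bond c/2=19/800: DF=(7928223/8000000 − 19/800·(0.954800+0.947700+0.926800))/(1+19/800) = 564/625 ≈ 0.902400

1 1/2 2387/2500
2 1 9477/10000
3 3/2 2317/2500
4 2 564/625
f(1y,1.5y) = ((9477/10000)/(2317/2500) − 1)/(1/2) = 209/4634 ≈ 4.5101%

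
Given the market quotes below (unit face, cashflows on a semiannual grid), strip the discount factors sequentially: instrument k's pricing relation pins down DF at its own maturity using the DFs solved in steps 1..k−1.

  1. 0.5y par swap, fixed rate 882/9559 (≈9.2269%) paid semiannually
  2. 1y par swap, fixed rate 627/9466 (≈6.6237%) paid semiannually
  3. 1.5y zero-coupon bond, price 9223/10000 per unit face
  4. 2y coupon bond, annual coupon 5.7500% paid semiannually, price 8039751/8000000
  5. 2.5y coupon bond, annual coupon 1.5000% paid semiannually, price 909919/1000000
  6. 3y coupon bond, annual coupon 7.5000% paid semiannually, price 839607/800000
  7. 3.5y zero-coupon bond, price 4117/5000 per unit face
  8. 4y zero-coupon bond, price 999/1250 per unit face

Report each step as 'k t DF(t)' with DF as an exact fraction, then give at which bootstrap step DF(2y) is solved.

step 1 [0.5y] swap r/2=441/9559: DF=(1 − 441/9559·(0))/(1+441/9559) = 9559/10000 ≈ 0.955900
step 2 [1y] swap r/2=627/18932: DF=(1 − 627/18932·(0.955900))/(1+627/18932) = 9373/10000 ≈ 0.937300
step 3 [1.5y] zero: DF = P = 9223/10000 ≈ 0.922300
step 4 [2y] bond c/2=23/800: DF=(8039751/8000000 − 23/800·(0.955900+0.937300+0.922300))/(1+23/800) = 4491/5000 ≈ 0.898200
step 5 [2.5y] bond c/2=3/400: DF=(909919/1000000 − 3/400·(0.955900+0.937300+0.922300+0.898200))/(1+3/400) = 1751/2000 ≈ 0.875500
step 6 [3y] bond c/2=3/80: DF=(839607/800000 − 3/80·(0.955900+0.937300+0.922300+0.898200+0.875500))/(1+3/80) = 8457/10000 ≈ 0.845700
step 7 [3.5y] zero: DF = P = 4117/5000 ≈ 0.823400
step 8 [4y] zero: DF = P = 999/1250 ≈ 0.799200

1 1/2 9559/10000
2 1 9373/10000
3 3/2 9223/10000
4 2 4491/5000
5 5/2 1751/2000
6 3 8457/10000
7 7/2 4117/5000
8 4 999/1250
DF(2y) is solved at step 4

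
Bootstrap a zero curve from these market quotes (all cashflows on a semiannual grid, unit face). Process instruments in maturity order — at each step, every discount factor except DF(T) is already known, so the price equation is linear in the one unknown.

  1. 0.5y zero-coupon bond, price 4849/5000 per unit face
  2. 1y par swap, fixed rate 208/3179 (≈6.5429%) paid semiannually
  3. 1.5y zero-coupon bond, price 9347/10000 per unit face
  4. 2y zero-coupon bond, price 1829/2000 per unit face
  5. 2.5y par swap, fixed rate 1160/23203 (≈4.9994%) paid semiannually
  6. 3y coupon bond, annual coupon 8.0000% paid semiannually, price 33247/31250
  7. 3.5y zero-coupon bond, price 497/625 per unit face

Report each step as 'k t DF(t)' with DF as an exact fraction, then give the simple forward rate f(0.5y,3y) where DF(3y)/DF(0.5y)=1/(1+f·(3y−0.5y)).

1 1/2 4849/5000
2 1 586/625
3 3/2 9347/10000
4 2 1829/2000
5 5/2 221/250
6 3 1689/2000
7 7/2 497/625
f(0.5y,3y) = ((4849/5000)/(1689/2000) − 1)/(5/2) = 2506/42225 ≈ 5.9349%

step 1 [0.5y] zero: DF = P = 4849/5000 ≈ 0.969800
step 2 [1y] swap r/2=104/3179: DF=(1 − 104/3179·(0.969800))/(1+104/3179) = 586/625 ≈ 0.937600
step 3 [1.5y] zero: DF = P = 9347/10000 ≈ 0.934700
step 4 [2y] zero: DF = P = 1829/2000 ≈ 0.914500
step 5 [2.5y] swap r/2=580/23203: DF=(1 − 580/23203·(0.969800+0.937600+0.934700+0.914500))/(1+580/23203) = 221/250 ≈ 0.884000
step 6 [3y] bond c/2=1/25: DF=(33247/31250 − 1/25·(0.969800+0.937600+0.934700+0.914500+0.884000))/(1+1/25) = 1689/2000 ≈ 0.844500
step 7 [3.5y] zero: DF = P = 497/625 ≈ 0.795200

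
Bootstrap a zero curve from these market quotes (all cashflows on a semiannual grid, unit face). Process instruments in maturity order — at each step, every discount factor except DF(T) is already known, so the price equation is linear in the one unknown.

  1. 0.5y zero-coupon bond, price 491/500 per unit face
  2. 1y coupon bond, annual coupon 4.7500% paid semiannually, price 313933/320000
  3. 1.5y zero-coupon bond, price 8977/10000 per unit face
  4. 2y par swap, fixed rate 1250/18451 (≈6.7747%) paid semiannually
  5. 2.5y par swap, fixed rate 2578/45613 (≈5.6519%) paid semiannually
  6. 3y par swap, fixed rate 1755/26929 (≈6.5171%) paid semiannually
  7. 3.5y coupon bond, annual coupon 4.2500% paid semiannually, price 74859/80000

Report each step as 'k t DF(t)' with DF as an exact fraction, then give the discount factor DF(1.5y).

1 1/2 491/500
2 1 1871/2000
3 3/2 8977/10000
4 2 7/8
5 5/2 8711/10000
6 3 1649/2000
7 7/2 4021/5000
DF(1.5y) = 8977/10000 ≈ 0.897700

step 1 [0.5y] zero: DF = P = 491/500 ≈ 0.982000
step 2 [1y] bond c/2=19/800: DF=(313933/320000 − 19/800·(0.982000))/(1+19/800) = 1871/2000 ≈ 0.935500
step 3 [1.5y] zero: DF = P = 8977/10000 ≈ 0.897700
step 4 [2y] swap r/2=625/18451: DF=(1 − 625/18451·(0.982000+0.935500+0.897700))/(1+625/18451) = 7/8 ≈ 0.875000
step 5 [2.5y] swap r/2=1289/45613: DF=(1 − 1289/45613·(0.982000+0.935500+0.897700+0.875000))/(1+1289/45613) = 8711/10000 ≈ 0.871100
step 6 [3y] swap r/2=1755/53858: DF=(1 − 1755/53858·(0.982000+0.935500+0.897700+0.875000+0.871100))/(1+1755/53858) = 1649/2000 ≈ 0.824500
step 7 [3.5y] bond c/2=17/800: DF=(74859/80000 − 17/800·(0.982000+0.935500+0.897700+0.875000+0.871100+0.824500))/(1+17/800) = 4021/5000 ≈ 0.804200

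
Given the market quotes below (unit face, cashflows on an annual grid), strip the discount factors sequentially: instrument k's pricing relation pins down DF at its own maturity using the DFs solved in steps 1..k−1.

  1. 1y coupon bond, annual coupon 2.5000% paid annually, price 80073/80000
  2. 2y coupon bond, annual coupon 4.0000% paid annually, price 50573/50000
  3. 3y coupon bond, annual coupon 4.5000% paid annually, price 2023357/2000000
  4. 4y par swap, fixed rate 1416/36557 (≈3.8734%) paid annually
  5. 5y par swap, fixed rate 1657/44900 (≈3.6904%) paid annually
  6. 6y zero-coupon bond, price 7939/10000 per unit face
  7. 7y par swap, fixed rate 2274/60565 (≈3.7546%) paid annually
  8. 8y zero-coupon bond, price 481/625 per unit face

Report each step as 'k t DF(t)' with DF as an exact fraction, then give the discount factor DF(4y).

step 1 [1y] bond c/1=1/40: DF=(80073/80000 − 1/40·(0))/(1+1/40) = 1953/2000 ≈ 0.976500
step 2 [2y] bond c/1=1/25: DF=(50573/50000 − 1/25·(0.976500))/(1+1/25) = 187/200 ≈ 0.935000
step 3 [3y] bond c/1=9/200: DF=(2023357/2000000 − 9/200·(0.976500+0.935000))/(1+9/200) = 4429/5000 ≈ 0.885800
step 4 [4y] swap r/1=1416/36557: DF=(1 − 1416/36557·(0.976500+0.935000+0.885800))/(1+1416/36557) = 1073/1250 ≈ 0.858400
step 5 [5y] swap r/1=1657/44900: DF=(1 − 1657/44900·(0.976500+0.935000+0.885800+0.858400))/(1+1657/44900) = 8343/10000 ≈ 0.834300
step 6 [6y] zero: DF = P = 7939/10000 ≈ 0.793900
step 7 [7y] swap r/1=2274/60565: DF=(1 − 2274/60565·(0.976500+0.935000+0.885800+0.858400+0.834300+0.793900))/(1+2274/60565) = 3863/5000 ≈ 0.772600
step 8 [8y] zero: DF = P = 481/625 ≈ 0.769600

1 1 1953/2000
2 2 187/200
3 3 4429/5000
4 4 1073/1250
5 5 8343/10000
6 6 7939/10000
7 7 3863/5000
8 8 481/625
DF(4y) = 1073/1250 ≈ 0.858400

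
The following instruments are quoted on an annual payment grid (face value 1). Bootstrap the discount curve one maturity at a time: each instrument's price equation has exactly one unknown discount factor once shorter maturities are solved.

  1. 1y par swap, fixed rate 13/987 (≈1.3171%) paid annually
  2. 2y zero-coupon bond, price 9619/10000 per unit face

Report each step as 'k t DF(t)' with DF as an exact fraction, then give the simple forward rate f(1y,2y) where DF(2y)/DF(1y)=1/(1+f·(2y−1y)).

step 1 [1y] swap r/1=13/987: DF=(1 − 13/987·(0))/(1+13/987) = 987/1000 ≈ 0.987000
step 2 [2y] zero: DF = P = 9619/10000 ≈ 0.961900

1 1 987/1000
2 2 9619/10000
f(1y,2y) = ((987/1000)/(9619/10000) − 1)/(1) = 251/9619 ≈ 2.6094%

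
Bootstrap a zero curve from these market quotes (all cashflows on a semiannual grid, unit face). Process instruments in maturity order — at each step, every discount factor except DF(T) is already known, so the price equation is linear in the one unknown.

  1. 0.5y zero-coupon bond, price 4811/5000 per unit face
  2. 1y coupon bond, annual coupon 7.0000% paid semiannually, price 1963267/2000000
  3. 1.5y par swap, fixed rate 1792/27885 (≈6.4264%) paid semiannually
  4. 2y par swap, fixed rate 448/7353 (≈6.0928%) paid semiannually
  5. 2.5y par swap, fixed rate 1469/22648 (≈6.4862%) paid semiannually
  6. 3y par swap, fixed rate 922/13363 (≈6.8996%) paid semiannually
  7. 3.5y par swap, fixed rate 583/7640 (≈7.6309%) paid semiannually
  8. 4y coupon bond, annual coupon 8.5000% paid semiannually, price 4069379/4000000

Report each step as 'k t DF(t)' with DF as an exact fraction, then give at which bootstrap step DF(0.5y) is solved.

1 1/2 4811/5000
2 1 9159/10000
3 3/2 569/625
4 2 111/125
5 5/2 8531/10000
6 3 2039/2500
7 7/2 1917/2500
8 4 7267/10000
DF(0.5y) is solved at step 1

step 1 [0.5y] zero: DF = P = 4811/5000 ≈ 0.962200
step 2 [1y] bond c/2=7/200: DF=(1963267/2000000 − 7/200·(0.962200))/(1+7/200) = 9159/10000 ≈ 0.915900
step 3 [1.5y] swap r/2=896/27885: DF=(1 − 896/27885·(0.962200+0.915900))/(1+896/27885) = 569/625 ≈ 0.910400
step 4 [2y] swap r/2=224/7353: DF=(1 − 224/7353·(0.962200+0.915900+0.910400))/(1+224/7353) = 111/125 ≈ 0.888000
step 5 [2.5y] swap r/2=1469/45296: DF=(1 − 1469/45296·(0.962200+0.915900+0.910400+0.888000))/(1+1469/45296) = 8531/10000 ≈ 0.853100
step 6 [3y] swap r/2=461/13363: DF=(1 − 461/13363·(0.962200+0.915900+0.910400+0.888000+0.853100))/(1+461/13363) = 2039/2500 ≈ 0.815600
step 7 [3.5y] swap r/2=583/15280: DF=(1 − 583/15280·(0.962200+0.915900+0.910400+0.888000+0.853100+0.815600))/(1+583/15280) = 1917/2500 ≈ 0.766800
step 8 [4y] bond c/2=17/400: DF=(4069379/4000000 − 17/400·(0.962200+0.915900+0.910400+0.888000+0.853100+0.815600+0.766800))/(1+17/400) = 7267/10000 ≈ 0.726700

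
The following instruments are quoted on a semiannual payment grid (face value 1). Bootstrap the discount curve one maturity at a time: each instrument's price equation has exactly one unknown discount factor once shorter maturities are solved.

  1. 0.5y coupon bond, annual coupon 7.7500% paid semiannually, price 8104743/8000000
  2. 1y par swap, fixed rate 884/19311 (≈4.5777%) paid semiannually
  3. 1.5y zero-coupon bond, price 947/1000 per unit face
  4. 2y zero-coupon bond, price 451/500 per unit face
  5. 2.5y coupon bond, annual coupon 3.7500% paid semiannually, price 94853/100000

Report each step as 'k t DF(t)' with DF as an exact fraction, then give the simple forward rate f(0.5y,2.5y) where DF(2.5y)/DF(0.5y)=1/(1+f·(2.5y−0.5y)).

1 1/2 9753/10000
2 1 4779/5000
3 3/2 947/1000
4 2 451/500
5 5/2 1723/2000
f(0.5y,2.5y) = ((9753/10000)/(1723/2000) − 1)/(2) = 569/8615 ≈ 6.6048%

step 1 [0.5y] bond c/2=31/800: DF=(8104743/8000000 − 31/800·(0))/(1+31/800) = 9753/10000 ≈ 0.975300
step 2 [1y] swap r/2=442/19311: DF=(1 − 442/19311·(0.975300))/(1+442/19311) = 4779/5000 ≈ 0.955800
step 3 [1.5y] zero: DF = P = 947/1000 ≈ 0.947000
step 4 [2y] zero: DF = P = 451/500 ≈ 0.902000
step 5 [2.5y] bond c/2=3/160: DF=(94853/100000 − 3/160·(0.975300+0.955800+0.947000+0.902000))/(1+3/160) = 1723/2000 ≈ 0.861500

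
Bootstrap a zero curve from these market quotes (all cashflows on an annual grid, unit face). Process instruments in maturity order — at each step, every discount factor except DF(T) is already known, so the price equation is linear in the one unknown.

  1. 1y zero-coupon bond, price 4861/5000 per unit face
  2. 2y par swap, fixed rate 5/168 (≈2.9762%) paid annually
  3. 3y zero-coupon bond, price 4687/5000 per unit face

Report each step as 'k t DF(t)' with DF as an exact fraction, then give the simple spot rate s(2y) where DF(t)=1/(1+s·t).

step 1 [1y] zero: DF = P = 4861/5000 ≈ 0.972200
step 2 [2y] swap r/1=5/168: DF=(1 − 5/168·(0.972200))/(1+5/168) = 943/1000 ≈ 0.943000
step 3 [3y] zero: DF = P = 4687/5000 ≈ 0.937400

1 1 4861/5000
2 2 943/1000
3 3 4687/5000
s(2y) = (1/(943/1000) − 1)/(2) = 57/1886 ≈ 3.0223%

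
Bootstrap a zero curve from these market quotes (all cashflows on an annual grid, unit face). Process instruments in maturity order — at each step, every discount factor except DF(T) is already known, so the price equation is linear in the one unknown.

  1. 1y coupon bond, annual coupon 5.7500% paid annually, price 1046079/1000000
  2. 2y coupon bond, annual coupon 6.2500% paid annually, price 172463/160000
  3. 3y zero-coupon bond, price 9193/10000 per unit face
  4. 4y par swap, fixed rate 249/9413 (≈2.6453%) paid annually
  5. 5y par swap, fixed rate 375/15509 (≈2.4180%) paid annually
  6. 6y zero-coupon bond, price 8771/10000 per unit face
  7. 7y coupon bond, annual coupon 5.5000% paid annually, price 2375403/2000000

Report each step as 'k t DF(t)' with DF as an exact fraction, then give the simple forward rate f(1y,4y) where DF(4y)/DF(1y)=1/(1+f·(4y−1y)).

1 1 2473/2500
2 2 9563/10000
3 3 9193/10000
4 4 2251/2500
5 5 71/80
6 6 8771/10000
7 7 67/80
f(1y,4y) = ((2473/2500)/(2251/2500) − 1)/(3) = 74/2251 ≈ 3.2874%

step 1 [1y] bond c/1=23/400: DF=(1046079/1000000 − 23/400·(0))/(1+23/400) = 2473/2500 ≈ 0.989200
step 2 [2y] bond c/1=1/16: DF=(172463/160000 − 1/16·(0.989200))/(1+1/16) = 9563/10000 ≈ 0.956300
step 3 [3y] zero: DF = P = 9193/10000 ≈ 0.919300
step 4 [4y] swap r/1=249/9413: DF=(1 − 249/9413·(0.989200+0.956300+0.919300))/(1+249/9413) = 2251/2500 ≈ 0.900400
step 5 [5y] swap r/1=375/15509: DF=(1 − 375/15509·(0.989200+0.956300+0.919300+0.900400))/(1+375/15509) = 71/80 ≈ 0.887500
step 6 [6y] zero: DF = P = 8771/10000 ≈ 0.877100
step 7 [7y] bond c/1=11/200: DF=(2375403/2000000 − 11/200·(0.989200+0.956300+0.919300+0.900400+0.887500+0.877100))/(1+11/200) = 67/80 ≈ 0.837500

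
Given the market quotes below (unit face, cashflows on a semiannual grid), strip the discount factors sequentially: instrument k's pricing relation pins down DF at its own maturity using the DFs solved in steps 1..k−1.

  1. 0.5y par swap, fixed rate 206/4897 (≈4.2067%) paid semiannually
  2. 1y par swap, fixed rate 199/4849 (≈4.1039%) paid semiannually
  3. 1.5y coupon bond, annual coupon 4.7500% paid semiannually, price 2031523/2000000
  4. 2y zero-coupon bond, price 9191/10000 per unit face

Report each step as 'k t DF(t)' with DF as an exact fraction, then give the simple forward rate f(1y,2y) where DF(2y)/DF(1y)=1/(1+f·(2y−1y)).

1 1/2 4897/5000
2 1 4801/5000
3 3/2 592/625
4 2 9191/10000
f(1y,2y) = ((4801/5000)/(9191/10000) − 1)/(1) = 411/9191 ≈ 4.4718%

step 1 [0.5y] swap r/2=103/4897: DF=(1 − 103/4897·(0))/(1+103/4897) = 4897/5000 ≈ 0.979400
step 2 [1y] swap r/2=199/9698: DF=(1 − 199/9698·(0.979400))/(1+199/9698) = 4801/5000 ≈ 0.960200
step 3 [1.5y] bond c/2=19/800: DF=(2031523/2000000 − 19/800·(0.979400+0.960200))/(1+19/800) = 592/625 ≈ 0.947200
step 4 [2y] zero: DF = P = 9191/10000 ≈ 0.919100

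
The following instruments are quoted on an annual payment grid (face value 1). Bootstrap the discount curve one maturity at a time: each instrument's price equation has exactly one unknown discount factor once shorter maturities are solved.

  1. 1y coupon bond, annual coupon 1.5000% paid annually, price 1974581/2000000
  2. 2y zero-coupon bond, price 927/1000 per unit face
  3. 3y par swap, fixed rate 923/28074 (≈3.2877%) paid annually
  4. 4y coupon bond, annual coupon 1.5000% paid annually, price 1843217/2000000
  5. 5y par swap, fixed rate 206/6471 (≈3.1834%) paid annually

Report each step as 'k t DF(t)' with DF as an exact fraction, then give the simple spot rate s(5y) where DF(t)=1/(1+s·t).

1 1 9727/10000
2 2 927/1000
3 3 9077/10000
4 4 1733/2000
5 5 4279/5000
s(5y) = (1/(4279/5000) − 1)/(5) = 721/21395 ≈ 3.3699%

step 1 [1y] bond c/1=3/200: DF=(1974581/2000000 − 3/200·(0))/(1+3/200) = 9727/10000 ≈ 0.972700
step 2 [2y] zero: DF = P = 927/1000 ≈ 0.927000
step 3 [3y] swap r/1=923/28074: DF=(1 − 923/28074·(0.972700+0.927000))/(1+923/28074) = 9077/10000 ≈ 0.907700
step 4 [4y] bond c/1=3/200: DF=(1843217/2000000 − 3/200·(0.972700+0.927000+0.907700))/(1+3/200) = 1733/2000 ≈ 0.866500
step 5 [5y] swap r/1=206/6471: DF=(1 − 206/6471·(0.972700+0.927000+0.907700+0.866500))/(1+206/6471) = 4279/5000 ≈ 0.855800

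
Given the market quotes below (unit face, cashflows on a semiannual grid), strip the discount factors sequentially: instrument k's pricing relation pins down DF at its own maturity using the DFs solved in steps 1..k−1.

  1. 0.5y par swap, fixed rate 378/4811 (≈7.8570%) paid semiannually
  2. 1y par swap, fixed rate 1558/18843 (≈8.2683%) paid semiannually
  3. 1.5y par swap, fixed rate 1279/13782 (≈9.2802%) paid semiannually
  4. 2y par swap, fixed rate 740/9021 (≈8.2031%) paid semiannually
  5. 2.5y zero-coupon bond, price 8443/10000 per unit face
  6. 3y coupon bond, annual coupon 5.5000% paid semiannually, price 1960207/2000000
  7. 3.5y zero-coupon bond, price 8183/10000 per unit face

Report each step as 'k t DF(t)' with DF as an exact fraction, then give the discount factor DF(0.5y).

1 1/2 4811/5000
2 1 9221/10000
3 3/2 8721/10000
4 2 213/250
5 5/2 8443/10000
6 3 8347/10000
7 7/2 8183/10000
DF(0.5y) = 4811/5000 ≈ 0.962200

step 1 [0.5y] swap r/2=189/4811: DF=(1 − 189/4811·(0))/(1+189/4811) = 4811/5000 ≈ 0.962200
step 2 [1y] swap r/2=779/18843: DF=(1 − 779/18843·(0.962200))/(1+779/18843) = 9221/10000 ≈ 0.922100
step 3 [1.5y] swap r/2=1279/27564: DF=(1 − 1279/27564·(0.962200+0.922100))/(1+1279/27564) = 8721/10000 ≈ 0.872100
step 4 [2y] swap r/2=370/9021: DF=(1 − 370/9021·(0.962200+0.922100+0.872100))/(1+370/9021) = 213/250 ≈ 0.852000
step 5 [2.5y] zero: DF = P = 8443/10000 ≈ 0.844300
step 6 [3y] bond c/2=11/400: DF=(1960207/2000000 − 11/400·(0.962200+0.922100+0.872100+0.852000+0.844300))/(1+11/400) = 8347/10000 ≈ 0.834700
step 7 [3.5y] zero: DF = P = 8183/10000 ≈ 0.818300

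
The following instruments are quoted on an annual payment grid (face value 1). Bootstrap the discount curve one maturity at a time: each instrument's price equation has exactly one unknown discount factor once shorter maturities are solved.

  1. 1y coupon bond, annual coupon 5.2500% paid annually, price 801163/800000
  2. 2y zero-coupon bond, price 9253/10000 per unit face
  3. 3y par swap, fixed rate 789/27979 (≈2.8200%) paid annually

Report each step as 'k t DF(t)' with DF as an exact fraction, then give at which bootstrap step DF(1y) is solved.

step 1 [1y] bond c/1=21/400: DF=(801163/800000 − 21/400·(0))/(1+21/400) = 1903/2000 ≈ 0.951500
step 2 [2y] zero: DF = P = 9253/10000 ≈ 0.925300
step 3 [3y] swap r/1=789/27979: DF=(1 − 789/27979·(0.951500+0.925300))/(1+789/27979) = 9211/10000 ≈ 0.921100

1 1 1903/2000
2 2 9253/10000
3 3 9211/10000
DF(1y) is solved at step 1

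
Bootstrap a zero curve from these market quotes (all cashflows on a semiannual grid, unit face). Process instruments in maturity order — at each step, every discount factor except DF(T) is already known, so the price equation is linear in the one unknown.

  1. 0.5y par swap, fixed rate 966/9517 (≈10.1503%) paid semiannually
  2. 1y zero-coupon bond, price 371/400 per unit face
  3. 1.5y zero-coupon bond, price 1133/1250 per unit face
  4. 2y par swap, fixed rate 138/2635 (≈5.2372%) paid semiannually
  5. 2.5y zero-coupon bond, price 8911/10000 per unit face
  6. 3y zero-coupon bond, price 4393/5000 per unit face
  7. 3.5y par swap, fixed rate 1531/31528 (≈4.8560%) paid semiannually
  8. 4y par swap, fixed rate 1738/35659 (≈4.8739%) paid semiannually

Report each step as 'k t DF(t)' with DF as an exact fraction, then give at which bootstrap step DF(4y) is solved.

1 1/2 9517/10000
2 1 371/400
3 3/2 1133/1250
4 2 4517/5000
5 5/2 8911/10000
6 3 4393/5000
7 7/2 8469/10000
8 4 4131/5000
DF(4y) is solved at step 8

step 1 [0.5y] swap r/2=483/9517: DF=(1 − 483/9517·(0))/(1+483/9517) = 9517/10000 ≈ 0.951700
step 2 [1y] zero: DF = P = 371/400 ≈ 0.927500
step 3 [1.5y] zero: DF = P = 1133/1250 ≈ 0.906400
step 4 [2y] swap r/2=69/2635: DF=(1 − 69/2635·(0.951700+0.927500+0.906400))/(1+69/2635) = 4517/5000 ≈ 0.903400
step 5 [2.5y] zero: DF = P = 8911/10000 ≈ 0.891100
step 6 [3y] zero: DF = P = 4393/5000 ≈ 0.878600
step 7 [3.5y] swap r/2=1531/63056: DF=(1 − 1531/63056·(0.951700+0.927500+0.906400+0.903400+0.891100+0.878600))/(1+1531/63056) = 8469/10000 ≈ 0.846900
step 8 [4y] swap r/2=869/35659: DF=(1 − 869/35659·(0.951700+0.927500+0.906400+0.903400+0.891100+0.878600+0.846900))/(1+869/35659) = 4131/5000 ≈ 0.826200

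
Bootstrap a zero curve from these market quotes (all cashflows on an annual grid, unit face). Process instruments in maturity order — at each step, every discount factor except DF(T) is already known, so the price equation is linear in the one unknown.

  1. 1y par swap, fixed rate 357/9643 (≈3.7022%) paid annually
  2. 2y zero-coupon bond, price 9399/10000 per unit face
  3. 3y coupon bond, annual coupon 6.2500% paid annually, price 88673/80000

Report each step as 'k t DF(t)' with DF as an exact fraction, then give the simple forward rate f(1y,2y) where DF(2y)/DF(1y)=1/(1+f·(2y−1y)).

step 1 [1y] swap r/1=357/9643: DF=(1 − 357/9643·(0))/(1+357/9643) = 9643/10000 ≈ 0.964300
step 2 [2y] zero: DF = P = 9399/10000 ≈ 0.939900
step 3 [3y] bond c/1=1/16: DF=(88673/80000 − 1/16·(0.964300+0.939900))/(1+1/16) = 582/625 ≈ 0.931200

1 1 9643/10000
2 2 9399/10000
3 3 582/625
f(1y,2y) = ((9643/10000)/(9399/10000) − 1)/(1) = 244/9399 ≈ 2.5960%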